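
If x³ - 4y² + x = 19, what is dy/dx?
Take d/dx of both sides. Since y is implicitly a function of x, the chain rule attaches a y' = dy/dx factor whenever we differentiate through y.

Set F(x, y) = (left side) − (right side), so the curve is F = 0. Differentiating each term of F:
  d/dx[x^3] = 3x^2
  d/dx[x] = 1
  d/dx[-4y^2] = -8y·y'
  d/dx[-19] = 0

Collecting, the y'-free part is the partial derivative in x and the y' coefficient is the partial derivative in y:
  ∂F/∂x = 3x^2 + 1
  ∂F/∂y = -8y

so d/dx[F(x, y(x))] = ∂F/∂x + (∂F/∂y)·y' = 0. Rearranging,
  dy/dx = -(∂F/∂x)/(∂F/∂y) = -(3x^2 + 1)/(-8y) = (3x^2 + 1)/(8y)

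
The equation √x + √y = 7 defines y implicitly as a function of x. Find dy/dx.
Differentiate the relation implicitly: treat y = y(x) and apply the chain rule, so every y-derivative picks up a y' = dy/dx factor.

With everything moved to the left-hand side, differentiate term by term:
  d/dx[√(x)] = 1/(2√(x))
  d/dx[√(y)] = y'/(2√(y))
  d/dx[-7] = 0

Separating the contributions that come from x directly and those that come through y:
  without y':      1/(2√(x))
  multiplying y':  1/(2√(y))

so (1/(2√(x))) + (1/(2√(y)))·y' = 0, and therefore
  dy/dx = -(1/(2√(x)))/(1/(2√(y))) = -√(y)/√(x)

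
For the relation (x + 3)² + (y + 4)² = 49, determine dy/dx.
Take d/dx of both sides. Since y is implicitly a function of x, the chain rule attaches a y' = dy/dx factor whenever we differentiate through y.

Set F(x, y) = (left side) − (right side), so the curve is F = 0. Differentiating each term of F:
  d/dx[(x + 3)^2] = 2x + 6
  d/dx[(y + 4)^2] = 2·y'(y + 4)
  d/dx[-49] = 0

Collecting, the y'-free part is the partial derivative in x and the y' coefficient is the partial derivative in y:
  ∂F/∂x = 2x + 6
  ∂F/∂y = 2y + 8

so d/dx[F(x, y(x))] = ∂F/∂x + (∂F/∂y)·y' = 0. Rearranging,
  dy/dx = -(∂F/∂x)/(∂F/∂y) = -(2x + 6)/(2y + 8) = (-x - 3)/(y + 4)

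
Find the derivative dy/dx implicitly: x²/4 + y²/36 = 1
Take d/dx of both sides. Since y is implicitly a function of x, the chain rule attaches a y' = dy/dx factor whenever we differentiate through y.

Set F(x, y) = (left side) − (right side), so the curve is F = 0. Differentiating each term of F:
  d/dx[x^2/4] = x/2
  d/dx[y^2/36] = y·y'/18
  d/dx[-1] = 0

Collecting, the y'-free part is the partial derivative in x and the y' coefficient is the partial derivative in y:
  ∂F/∂x = x/2
  ∂F/∂y = y/18

so d/dx[F(x, y(x))] = ∂F/∂x + (∂F/∂y)·y' = 0. Rearranging,
  dy/dx = -(∂F/∂x)/(∂F/∂y) = -(x/2)/(y/18) = -9x/y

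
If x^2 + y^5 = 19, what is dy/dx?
Apply d/dx to both sides, remembering that y depends on x. Each occurrence of y therefore brings in a y' = dy/dx via the chain rule.

With F(x, y) equal to the left-hand side minus the right, differentiate F term by term:
  d/dx[x^2] = 2x
  d/dx[y^5] = 5y^4·y'
  d/dx[-19] = 0
Adding these up, d/dx[F] = 0 becomes
  (2x) + (5y^4)·y' = 0,
so isolating y',
  dy/dx = -(2x)/(5y^4) = -2x/(5y^4)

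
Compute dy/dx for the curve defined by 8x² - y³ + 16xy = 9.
Apply d/dx to both sides, remembering that y depends on x. Each occurrence of y therefore brings in a y' = dy/dx via the chain rule.

With F(x, y) equal to the left-hand side minus the right, differentiate F term by term:
  d/dx[8x^2] = 16x
  d/dx[16xy] = 16x·y' + 16y
  d/dx[-y^3] = -3y^2·y'
  d/dx[-9] = 0
Adding these up, d/dx[F] = 0 becomes
  (16x + 16y) + (16x - 3y^2)·y' = 0,
so isolating y',
  dy/dx = -(16x + 16y)/(16x - 3y^2) = 16(-x - y)/(16x - 3y^2)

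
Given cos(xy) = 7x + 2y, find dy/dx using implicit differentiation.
Apply d/dx to both sides, remembering that y depends on x. Each occurrence of y therefore brings in a y' = dy/dx via the chain rule.

With F(x, y) equal to the left-hand side minus the right, differentiate F term by term:
  d/dx[-7x] = -7
  d/dx[-2y] = -2·y'
  d/dx[cos(xy)] = -(x·y' + y)·sin(xy)
Adding these up, d/dx[F] = 0 becomes
  (-y·sin(xy) - 7) + (-x·sin(xy) - 2)·y' = 0,
so isolating y',
  dy/dx = -(-y·sin(xy) - 7)/(-x·sin(xy) - 2) = -(y·sin(xy) + 7)/(x·sin(xy) + 2)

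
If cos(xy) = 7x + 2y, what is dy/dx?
Take d/dx of both sides. Since y is implicitly a function of x, the chain rule attaches a y' = dy/dx factor whenever we differentiate through y.

Set F(x, y) = (left side) − (right side), so the curve is F = 0. Differentiating each term of F:
  d/dx[-7x] = -7
  d/dx[-2y] = -2·y'
  d/dx[cos(xy)] = -(x·y' + y)·sin(xy)

Collecting, the y'-free part is the partial derivative in x and the y' coefficient is the partial derivative in y:
  ∂F/∂x = -y·sin(xy) - 7
  ∂F/∂y = -x·sin(xy) - 2

so d/dx[F(x, y(x))] = ∂F/∂x + (∂F/∂y)·y' = 0. Rearranging,
  dy/dx = -(∂F/∂x)/(∂F/∂y) = -(-y·sin(xy) - 7)/(-x·sin(xy) - 2) = -(y·sin(xy) + 7)/(x·sin(xy) + 2)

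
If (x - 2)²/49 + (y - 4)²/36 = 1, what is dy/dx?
Apply d/dx to both sides, remembering that y depends on x. Each occurrence of y therefore brings in a y' = dy/dx via the chain rule.

With F(x, y) equal to the left-hand side minus the right, differentiate F term by term:
  d/dx[(x - 2)^2/49] = 2x/49 - 4/49
  d/dx[(y - 4)^2/36] = y'(y - 4)/18
  d/dx[-1] = 0
Adding these up, d/dx[F] = 0 becomes
  (2x/49 - 4/49) + (y/18 - 2/9)·y' = 0,
so isolating y',
  dy/dx = -(2x/49 - 4/49)/(y/18 - 2/9)
        = -(2(x - 2)/49)/((y - 4)/18) = 36(2 - x)/(49(y - 4))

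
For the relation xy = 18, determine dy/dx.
Apply d/dx to both sides, remembering that y depends on x. Each occurrence of y therefore brings in a y' = dy/dx via the chain rule.

With F(x, y) equal to the left-hand side minus the right, differentiate F term by term:
  d/dx[xy] = x·y' + y
  d/dx[-18] = 0
Adding these up, d/dx[F] = 0 becomes
  (y) + (x)·y' = 0,
so isolating y',
  dy/dx = -(y)/(x) = -y/x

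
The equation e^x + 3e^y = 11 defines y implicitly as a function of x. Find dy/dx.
Take d/dx of both sides. Since y is implicitly a function of x, the chain rule attaches a y' = dy/dx factor whenever we differentiate through y.

Set F(x, y) = (left side) − (right side), so the curve is F = 0. Differentiating each term of F:
  d/dx[e^(x)] = e^(x)
  d/dx[3e^(y)] = 3·y'·e^(y)
  d/dx[-11] = 0

Collecting, the y'-free part is the partial derivative in x and the y' coefficient is the partial derivative in y:
  ∂F/∂x = e^(x)
  ∂F/∂y = 3e^(y)

so d/dx[F(x, y(x))] = ∂F/∂x + (∂F/∂y)·y' = 0. Rearranging,
  dy/dx = -(∂F/∂x)/(∂F/∂y) = -(e^(x))/(3e^(y)) = -e^(x - y)/3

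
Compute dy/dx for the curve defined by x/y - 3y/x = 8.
Differentiate both sides with respect to x, treating y as y(x). By the chain rule, any term containing y contributes a factor of y' = dy/dx when we differentiate it.

Move every term to one side and write the relation as F(x, y) = 0. Term by term,
  d/dx[x/y] = -x·y'/y^2 + 1/y
  d/dx[-3y/x] = -3·y'/x + 3y/x^2
  d/dx[-8] = 0

The pieces without y' make up ∂F/∂x and the coefficient of y' is ∂F/∂y:
  ∂F/∂x = 1/y + 3y/x^2,
  ∂F/∂y = -x/y^2 - 3/x.

Since d/dx[F] = ∂F/∂x + (∂F/∂y)·y' = 0, solve for y':
  (∂F/∂y)·y' = -∂F/∂x
  dy/dx = -(∂F/∂x)/(∂F/∂y) = -(1/y + 3y/x^2)/(-x/y^2 - 3/x)
        = -((x^2 + 3y^2)/(x^2y))/(-(x^2 + 3y^2)/(xy^2)) = y/x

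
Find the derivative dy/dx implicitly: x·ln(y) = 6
Apply d/dx to both sides, remembering that y depends on x. Each occurrence of y therefore brings in a y' = dy/dx via the chain rule.

With F(x, y) equal to the left-hand side minus the right, differentiate F term by term:
  d/dx[x·ln(y)] = x·y'/y + ln(y)
  d/dx[-6] = 0
Adding these up, d/dx[F] = 0 becomes
  (ln(y)) + (x/y)·y' = 0,
so isolating y',
  dy/dx = -(ln(y))/(x/y) = -y·ln(y)/x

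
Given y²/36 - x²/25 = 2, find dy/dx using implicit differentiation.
Apply d/dx to both sides, remembering that y depends on x. Each occurrence of y therefore brings in a y' = dy/dx via the chain rule.

With F(x, y) equal to the left-hand side minus the right, differentiate F term by term:
  d/dx[-x^2/25] = -2x/25
  d/dx[y^2/36] = y·y'/18
  d/dx[-2] = 0
Adding these up, d/dx[F] = 0 becomes
  (-2x/25) + (y/18)·y' = 0,
so isolating y',
  dy/dx = -(-2x/25)/(y/18) = 36x/(25y)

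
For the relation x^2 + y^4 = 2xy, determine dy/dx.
Take d/dx of both sides. Since y is implicitly a function of x, the chain rule attaches a y' = dy/dx factor whenever we differentiate through y.

Set F(x, y) = (left side) − (right side), so the curve is F = 0. Differentiating each term of F:
  d/dx[x^2] = 2x
  d/dx[-2xy] = -2x·y' - 2y
  d/dx[y^4] = 4y^3·y'

Collecting, the y'-free part is the partial derivative in x and the y' coefficient is the partial derivative in y:
  ∂F/∂x = 2x - 2y
  ∂F/∂y = -2x + 4y^3

so d/dx[F(x, y(x))] = ∂F/∂x + (∂F/∂y)·y' = 0. Rearranging,
  dy/dx = -(∂F/∂x)/(∂F/∂y) = -(2x - 2y)/(-2x + 4y^3) = (x - y)/(x - 2y^3)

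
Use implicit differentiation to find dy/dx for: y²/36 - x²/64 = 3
Take d/dx of both sides. Since y is implicitly a function of x, the chain rule attaches a y' = dy/dx factor whenever we differentiate through y.

Set F(x, y) = (left side) − (right side), so the curve is F = 0. Differentiating each term of F:
  d/dx[-x^2/64] = -x/32
  d/dx[y^2/36] = y·y'/18
  d/dx[-3] = 0

Collecting, the y'-free part is the partial derivative in x and the y' coefficient is the partial derivative in y:
  ∂F/∂x = -x/32
  ∂F/∂y = y/18

so d/dx[F(x, y(x))] = ∂F/∂x + (∂F/∂y)·y' = 0. Rearranging,
  dy/dx = -(∂F/∂x)/(∂F/∂y) = -(-x/32)/(y/18) = 9x/(16y)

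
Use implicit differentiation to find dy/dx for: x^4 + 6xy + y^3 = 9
Apply d/dx to both sides, remembering that y depends on x. Each occurrence of y therefore brings in a y' = dy/dx via the chain rule.

With F(x, y) equal to the left-hand side minus the right, differentiate F term by term:
  d/dx[x^4] = 4x^3
  d/dx[6xy] = 6x·y' + 6y
  d/dx[y^3] = 3y^2·y'
  d/dx[-9] = 0
Adding these up, d/dx[F] = 0 becomes
  (4x^3 + 6y) + (6x + 3y^2)·y' = 0,
so isolating y',
  dy/dx = -(4x^3 + 6y)/(6x + 3y^2) = 2(-2x^3 - 3y)/(3(2x + y^2))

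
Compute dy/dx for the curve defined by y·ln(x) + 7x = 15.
Differentiate the relation implicitly: treat y = y(x) and apply the chain rule, so every y-derivative picks up a y' = dy/dx factor.

With everything moved to the left-hand side, differentiate term by term:
  d/dx[7x] = 7
  d/dx[y·ln(x)] = y'·ln(x) + y/x
  d/dx[-15] = 0

Separating the contributions that come from x directly and those that come through y:
  without y':      7 + y/x
  multiplying y':  ln(x)

so (7 + y/x) + (ln(x))·y' = 0, and therefore
  dy/dx = -(7 + y/x)/(ln(x))
        = -((7x + y)/x)/(ln(x)) = (-7x - y)/(x·ln(x))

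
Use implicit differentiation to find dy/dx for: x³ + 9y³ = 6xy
Differentiate the relation implicitly: treat y = y(x) and apply the chain rule, so every y-derivative picks up a y' = dy/dx factor.

With everything moved to the left-hand side, differentiate term by term:
  d/dx[x^3] = 3x^2
  d/dx[-6xy] = -6x·y' - 6y
  d/dx[9y^3] = 27y^2·y'

Separating the contributions that come from x directly and those that come through y:
  without y':      3x^2 - 6y
  multiplying y':  -6x + 27y^2

so (3x^2 - 6y) + (-6x + 27y^2)·y' = 0, and therefore
  dy/dx = -(3x^2 - 6y)/(-6x + 27y^2) = (x^2 - 2y)/(2x - 9y^2)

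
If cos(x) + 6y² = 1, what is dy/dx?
Take d/dx of both sides. Since y is implicitly a function of x, the chain rule attaches a y' = dy/dx factor whenever we differentiate through y.

Set F(x, y) = (left side) − (right side), so the curve is F = 0. Differentiating each term of F:
  d/dx[6y^2] = 12y·y'
  d/dx[cos(x)] = -sin(x)
  d/dx[-1] = 0

Collecting, the y'-free part is the partial derivative in x and the y' coefficient is the partial derivative in y:
  ∂F/∂x = -sin(x)
  ∂F/∂y = 12y

so d/dx[F(x, y(x))] = ∂F/∂x + (∂F/∂y)·y' = 0. Rearranging,
  dy/dx = -(∂F/∂x)/(∂F/∂y) = -(-sin(x))/(12y) = sin(x)/(12y)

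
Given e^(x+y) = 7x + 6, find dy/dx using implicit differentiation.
Differentiate both sides with respect to x, treating y as y(x). By the chain rule, any term containing y contributes a factor of y' = dy/dx when we differentiate it.

Move every term to one side and write the relation as F(x, y) = 0. Term by term,
  d/dx[-7x] = -7
  d/dx[e^(x + y)] = (y' + 1)·e^(x + y)
  d/dx[-6] = 0

The pieces without y' make up ∂F/∂x and the coefficient of y' is ∂F/∂y:
  ∂F/∂x = e^(x + y) - 7,
  ∂F/∂y = e^(x + y).

Since d/dx[F] = ∂F/∂x + (∂F/∂y)·y' = 0, solve for y':
  (∂F/∂y)·y' = -∂F/∂x
  dy/dx = -(∂F/∂x)/(∂F/∂y) = -(e^(x + y) - 7)/(e^(x + y)) = 7e^(-x - y) - 1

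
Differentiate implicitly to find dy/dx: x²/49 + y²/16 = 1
Take d/dx of both sides. Since y is implicitly a function of x, the chain rule attaches a y' = dy/dx factor whenever we differentiate through y.

Set F(x, y) = (left side) − (right side), so the curve is F = 0. Differentiating each term of F:
  d/dx[x^2/49] = 2x/49
  d/dx[y^2/16] = y·y'/8
  d/dx[-1] = 0

Collecting, the y'-free part is the partial derivative in x and the y' coefficient is the partial derivative in y:
  ∂F/∂x = 2x/49
  ∂F/∂y = y/8

so d/dx[F(x, y(x))] = ∂F/∂x + (∂F/∂y)·y' = 0. Rearranging,
  dy/dx = -(∂F/∂x)/(∂F/∂y) = -(2x/49)/(y/8) = -16x/(49y)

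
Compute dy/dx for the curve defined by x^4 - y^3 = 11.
Take d/dx of both sides. Since y is implicitly a function of x, the chain rule attaches a y' = dy/dx factor whenever we differentiate through y.

Set F(x, y) = (left side) − (right side), so the curve is F = 0. Differentiating each term of F:
  d/dx[x^4] = 4x^3
  d/dx[-y^3] = -3y^2·y'
  d/dx[-11] = 0

Collecting, the y'-free part is the partial derivative in x and the y' coefficient is the partial derivative in y:
  ∂F/∂x = 4x^3
  ∂F/∂y = -3y^2

so d/dx[F(x, y(x))] = ∂F/∂x + (∂F/∂y)·y' = 0. Rearranging,
  dy/dx = -(∂F/∂x)/(∂F/∂y) = -(4x^3)/(-3y^2) = 4x^3/(3y^2)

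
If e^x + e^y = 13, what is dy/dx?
Differentiate the relation implicitly: treat y = y(x) and apply the chain rule, so every y-derivative picks up a y' = dy/dx factor.

With everything moved to the left-hand side, differentiate term by term:
  d/dx[e^(x)] = e^(x)
  d/dx[e^(y)] = y'·e^(y)
  d/dx[-13] = 0

Separating the contributions that come from x directly and those that come through y:
  without y':      e^(x)
  multiplying y':  e^(y)

so (e^(x)) + (e^(y))·y' = 0, and therefore
  dy/dx = -(e^(x))/(e^(y)) = -e^(x - y)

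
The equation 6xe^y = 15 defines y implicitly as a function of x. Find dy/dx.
Differentiate both sides with respect to x, treating y as y(x). By the chain rule, any term containing y contributes a factor of y' = dy/dx when we differentiate it.

Move every term to one side and write the relation as F(x, y) = 0. Term by term,
  d/dx[6x·e^(y)] = 6x·y'·e^(y) + 6e^(y)
  d/dx[-15] = 0

The pieces without y' make up ∂F/∂x and the coefficient of y' is ∂F/∂y:
  ∂F/∂x = 6e^(y),
  ∂F/∂y = 6x·e^(y).

Since d/dx[F] = ∂F/∂x + (∂F/∂y)·y' = 0, solve for y':
  (∂F/∂y)·y' = -∂F/∂x
  dy/dx = -(∂F/∂x)/(∂F/∂y) = -(6e^(y))/(6x·e^(y)) = -1/x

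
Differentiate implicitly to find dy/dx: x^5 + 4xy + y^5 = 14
Take d/dx of both sides. Since y is implicitly a function of x, the chain rule attaches a y' = dy/dx factor whenever we differentiate through y.

Set F(x, y) = (left side) − (right side), so the curve is F = 0. Differentiating each term of F:
  d/dx[x^5] = 5x^4
  d/dx[4xy] = 4x·y' + 4y
  d/dx[y^5] = 5y^4·y'
  d/dx[-14] = 0

Collecting, the y'-free part is the partial derivative in x and the y' coefficient is the partial derivative in y:
  ∂F/∂x = 5x^4 + 4y
  ∂F/∂y = 4x + 5y^4

so d/dx[F(x, y(x))] = ∂F/∂x + (∂F/∂y)·y' = 0. Rearranging,
  dy/dx = -(∂F/∂x)/(∂F/∂y) = -(5x^4 + 4y)/(4x + 5y^4) = (-5x^4 - 4y)/(4x + 5y^4)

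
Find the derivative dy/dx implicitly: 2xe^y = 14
Differentiate the relation implicitly: treat y = y(x) and apply the chain rule, so every y-derivative picks up a y' = dy/dx factor.

With everything moved to the left-hand side, differentiate term by term:
  d/dx[2x·e^(y)] = 2x·y'·e^(y) + 2e^(y)
  d/dx[-14] = 0

Separating the contributions that come from x directly and those that come through y:
  without y':      2e^(y)
  multiplying y':  2x·e^(y)

so (2e^(y)) + (2x·e^(y))·y' = 0, and therefore
  dy/dx = -(2e^(y))/(2x·e^(y)) = -1/x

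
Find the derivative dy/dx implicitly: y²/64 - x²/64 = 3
Apply d/dx to both sides, remembering that y depends on x. Each occurrence of y therefore brings in a y' = dy/dx via the chain rule.

With F(x, y) equal to the left-hand side minus the right, differentiate F term by term:
  d/dx[-x^2/64] = -x/32
  d/dx[y^2/64] = y·y'/32
  d/dx[-3] = 0
Adding these up, d/dx[F] = 0 becomes
  (-x/32) + (y/32)·y' = 0,
so isolating y',
  dy/dx = -(-x/32)/(y/32) = x/y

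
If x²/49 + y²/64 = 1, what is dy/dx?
Differentiate both sides with respect to x, treating y as y(x). By the chain rule, any term containing y contributes a factor of y' = dy/dx when we differentiate it.

Move every term to one side and write the relation as F(x, y) = 0. Term by term,
  d/dx[x^2/49] = 2x/49
  d/dx[y^2/64] = y·y'/32
  d/dx[-1] = 0

The pieces without y' make up ∂F/∂x and the coefficient of y' is ∂F/∂y:
  ∂F/∂x = 2x/49,
  ∂F/∂y = y/32.

Since d/dx[F] = ∂F/∂x + (∂F/∂y)·y' = 0, solve for y':
  (∂F/∂y)·y' = -∂F/∂x
  dy/dx = -(∂F/∂x)/(∂F/∂y) = -(2x/49)/(y/32) = -64x/(49y)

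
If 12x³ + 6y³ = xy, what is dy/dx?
Differentiate both sides with respect to x, treating y as y(x). By the chain rule, any term containing y contributes a factor of y' = dy/dx when we differentiate it.

Move every term to one side and write the relation as F(x, y) = 0. Term by term,
  d/dx[12x^3] = 36x^2
  d/dx[-xy] = -x·y' - y
  d/dx[6y^3] = 18y^2·y'

The pieces without y' make up ∂F/∂x and the coefficient of y' is ∂F/∂y:
  ∂F/∂x = 36x^2 - y,
  ∂F/∂y = -x + 18y^2.

Since d/dx[F] = ∂F/∂x + (∂F/∂y)·y' = 0, solve for y':
  (∂F/∂y)·y' = -∂F/∂x
  dy/dx = -(∂F/∂x)/(∂F/∂y) = -(36x^2 - y)/(-x + 18y^2) = (36x^2 - y)/(x - 18y^2)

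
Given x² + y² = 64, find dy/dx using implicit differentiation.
Take d/dx of both sides. Since y is implicitly a function of x, the chain rule attaches a y' = dy/dx factor whenever we differentiate through y.

Set F(x, y) = (left side) − (right side), so the curve is F = 0. Differentiating each term of F:
  d/dx[x^2] = 2x
  d/dx[y^2] = 2y·y'
  d/dx[-64] = 0

Collecting, the y'-free part is the partial derivative in x and the y' coefficient is the partial derivative in y:
  ∂F/∂x = 2x
  ∂F/∂y = 2y

so d/dx[F(x, y(x))] = ∂F/∂x + (∂F/∂y)·y' = 0. Rearranging,
  dy/dx = -(∂F/∂x)/(∂F/∂y) = -(2x)/(2y) = -x/y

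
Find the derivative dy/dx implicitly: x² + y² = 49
Take d/dx of both sides. Since y is implicitly a function of x, the chain rule attaches a y' = dy/dx factor whenever we differentiate through y.

Set F(x, y) = (left side) − (right side), so the curve is F = 0. Differentiating each term of F:
  d/dx[x^2] = 2x
  d/dx[y^2] = 2y·y'
  d/dx[-49] = 0

Collecting, the y'-free part is the partial derivative in x and the y' coefficient is the partial derivative in y:
  ∂F/∂x = 2x
  ∂F/∂y = 2y

so d/dx[F(x, y(x))] = ∂F/∂x + (∂F/∂y)·y' = 0. Rearranging,
  dy/dx = -(∂F/∂x)/(∂F/∂y) = -(2x)/(2y) = -x/y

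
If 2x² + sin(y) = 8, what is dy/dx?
Differentiate the relation implicitly: treat y = y(x) and apply the chain rule, so every y-derivative picks up a y' = dy/dx factor.

With everything moved to the left-hand side, differentiate term by term:
  d/dx[2x^2] = 4x
  d/dx[sin(y)] = y'·cos(y)
  d/dx[-8] = 0

Separating the contributions that come from x directly and those that come through y:
  without y':      4x
  multiplying y':  cos(y)

so (4x) + (cos(y))·y' = 0, and therefore
  dy/dx = -(4x)/(cos(y)) = -4x/cos(y)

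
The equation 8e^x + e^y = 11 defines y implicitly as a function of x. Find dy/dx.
Differentiate both sides with respect to x, treating y as y(x). By the chain rule, any term containing y contributes a factor of y' = dy/dx when we differentiate it.

Move every term to one side and write the relation as F(x, y) = 0. Term by term,
  d/dx[8e^(x)] = 8e^(x)
  d/dx[e^(y)] = y'·e^(y)
  d/dx[-11] = 0

The pieces without y' make up ∂F/∂x and the coefficient of y' is ∂F/∂y:
  ∂F/∂x = 8e^(x),
  ∂F/∂y = e^(y).

Since d/dx[F] = ∂F/∂x + (∂F/∂y)·y' = 0, solve for y':
  (∂F/∂y)·y' = -∂F/∂x
  dy/dx = -(∂F/∂x)/(∂F/∂y) = -(8e^(x))/(e^(y)) = -8e^(x - y)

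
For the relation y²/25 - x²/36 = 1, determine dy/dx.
Take d/dx of both sides. Since y is implicitly a function of x, the chain rule attaches a y' = dy/dx factor whenever we differentiate through y.

Set F(x, y) = (left side) − (right side), so the curve is F = 0. Differentiating each term of F:
  d/dx[-x^2/36] = -x/18
  d/dx[y^2/25] = 2y·y'/25
  d/dx[-1] = 0

Collecting, the y'-free part is the partial derivative in x and the y' coefficient is the partial derivative in y:
  ∂F/∂x = -x/18
  ∂F/∂y = 2y/25

so d/dx[F(x, y(x))] = ∂F/∂x + (∂F/∂y)·y' = 0. Rearranging,
  dy/dx = -(∂F/∂x)/(∂F/∂y) = -(-x/18)/(2y/25) = 25x/(36y)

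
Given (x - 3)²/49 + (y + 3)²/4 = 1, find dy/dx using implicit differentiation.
Differentiate the relation implicitly: treat y = y(x) and apply the chain rule, so every y-derivative picks up a y' = dy/dx factor.

With everything moved to the left-hand side, differentiate term by term:
  d/dx[(x - 3)^2/49] = 2x/49 - 6/49
  d/dx[(y + 3)^2/4] = y'(y + 3)/2
  d/dx[-1] = 0

Separating the contributions that come from x directly and those that come through y:
  without y':      2x/49 - 6/49
  multiplying y':  y/2 + 3/2

so (2x/49 - 6/49) + (y/2 + 3/2)·y' = 0, and therefore
  dy/dx = -(2x/49 - 6/49)/(y/2 + 3/2)
        = -(2(x - 3)/49)/((y + 3)/2) = 4(3 - x)/(49(y + 3))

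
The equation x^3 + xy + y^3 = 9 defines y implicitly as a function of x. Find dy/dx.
Take d/dx of both sides. Since y is implicitly a function of x, the chain rule attaches a y' = dy/dx factor whenever we differentiate through y.

Set F(x, y) = (left side) − (right side), so the curve is F = 0. Differentiating each term of F:
  d/dx[x^3] = 3x^2
  d/dx[xy] = x·y' + y
  d/dx[y^3] = 3y^2·y'
  d/dx[-9] = 0

Collecting, the y'-free part is the partial derivative in x and the y' coefficient is the partial derivative in y:
  ∂F/∂x = 3x^2 + y
  ∂F/∂y = x + 3y^2

so d/dx[F(x, y(x))] = ∂F/∂x + (∂F/∂y)·y' = 0. Rearranging,
  dy/dx = -(∂F/∂x)/(∂F/∂y) = -(3x^2 + y)/(x + 3y^2) = (-3x^2 - y)/(x + 3y^2)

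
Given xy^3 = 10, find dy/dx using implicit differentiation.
Differentiate the relation implicitly: treat y = y(x) and apply the chain rule, so every y-derivative picks up a y' = dy/dx factor.

With everything moved to the left-hand side, differentiate term by term:
  d/dx[xy^3] = 3xy^2·y' + y^3
  d/dx[-10] = 0

Separating the contributions that come from x directly and those that come through y:
  without y':      y^3
  multiplying y':  3xy^2

so (y^3) + (3xy^2)·y' = 0, and therefore
  dy/dx = -(y^3)/(3xy^2) = -y/(3x)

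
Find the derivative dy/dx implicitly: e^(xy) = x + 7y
Take d/dx of both sides. Since y is implicitly a function of x, the chain rule attaches a y' = dy/dx factor whenever we differentiate through y.

Set F(x, y) = (left side) − (right side), so the curve is F = 0. Differentiating each term of F:
  d/dx[-x] = -1
  d/dx[-7y] = -7·y'
  d/dx[e^(xy)] = (x·y' + y)·e^(xy)

Collecting, the y'-free part is the partial derivative in x and the y' coefficient is the partial derivative in y:
  ∂F/∂x = y·e^(xy) - 1
  ∂F/∂y = x·e^(xy) - 7

so d/dx[F(x, y(x))] = ∂F/∂x + (∂F/∂y)·y' = 0. Rearranging,
  dy/dx = -(∂F/∂x)/(∂F/∂y) = -(y·e^(xy) - 1)/(x·e^(xy) - 7) = (-y·e^(xy) + 1)/(x·e^(xy) - 7)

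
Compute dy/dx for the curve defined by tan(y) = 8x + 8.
Apply d/dx to both sides, remembering that y depends on x. Each occurrence of y therefore brings in a y' = dy/dx via the chain rule.

With F(x, y) equal to the left-hand side minus the right, differentiate F term by term:
  d/dx[-8x] = -8
  d/dx[tan(y)] = y'(tan(y)^2 + 1)
  d/dx[-8] = 0
Adding these up, d/dx[F] = 0 becomes
  (-8) + (tan(y)^2 + 1)·y' = 0,
so isolating y',
  dy/dx = -(-8)/(tan(y)^2 + 1) = 8cos(y)^2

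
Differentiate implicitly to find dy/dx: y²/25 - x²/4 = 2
Take d/dx of both sides. Since y is implicitly a function of x, the chain rule attaches a y' = dy/dx factor whenever we differentiate through y.

Set F(x, y) = (left side) − (right side), so the curve is F = 0. Differentiating each term of F:
  d/dx[-x^2/4] = -x/2
  d/dx[y^2/25] = 2y·y'/25
  d/dx[-2] = 0

Collecting, the y'-free part is the partial derivative in x and the y' coefficient is the partial derivative in y:
  ∂F/∂x = -x/2
  ∂F/∂y = 2y/25

so d/dx[F(x, y(x))] = ∂F/∂x + (∂F/∂y)·y' = 0. Rearranging,
  dy/dx = -(∂F/∂x)/(∂F/∂y) = -(-x/2)/(2y/25) = 25x/(4y)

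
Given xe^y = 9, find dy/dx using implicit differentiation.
Differentiate the relation implicitly: treat y = y(x) and apply the chain rule, so every y-derivative picks up a y' = dy/dx factor.

With everything moved to the left-hand side, differentiate term by term:
  d/dx[x·e^(y)] = x·y'·e^(y) + e^(y)
  d/dx[-9] = 0

Separating the contributions that come from x directly and those that come through y:
  without y':      e^(y)
  multiplying y':  x·e^(y)

so (e^(y)) + (x·e^(y))·y' = 0, and therefore
  dy/dx = -(e^(y))/(x·e^(y)) = -1/x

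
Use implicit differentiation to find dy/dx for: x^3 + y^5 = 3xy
Take d/dx of both sides. Since y is implicitly a function of x, the chain rule attaches a y' = dy/dx factor whenever we differentiate through y.

Set F(x, y) = (left side) − (right side), so the curve is F = 0. Differentiating each term of F:
  d/dx[x^3] = 3x^2
  d/dx[-3xy] = -3x·y' - 3y
  d/dx[y^5] = 5y^4·y'

Collecting, the y'-free part is the partial derivative in x and the y' coefficient is the partial derivative in y:
  ∂F/∂x = 3x^2 - 3y
  ∂F/∂y = -3x + 5y^4

so d/dx[F(x, y(x))] = ∂F/∂x + (∂F/∂y)·y' = 0. Rearranging,
  dy/dx = -(∂F/∂x)/(∂F/∂y) = -(3x^2 - 3y)/(-3x + 5y^4) = 3(x^2 - y)/(3x - 5y^4)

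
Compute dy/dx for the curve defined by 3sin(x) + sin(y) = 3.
Differentiate the relation implicitly: treat y = y(x) and apply the chain rule, so every y-derivative picks up a y' = dy/dx factor.

With everything moved to the left-hand side, differentiate term by term:
  d/dx[3sin(x)] = 3cos(x)
  d/dx[sin(y)] = y'·cos(y)
  d/dx[-3] = 0

Separating the contributions that come from x directly and those that come through y:
  without y':      3cos(x)
  multiplying y':  cos(y)

so (3cos(x)) + (cos(y))·y' = 0, and therefore
  dy/dx = -(3cos(x))/(cos(y)) = -3cos(x)/cos(y)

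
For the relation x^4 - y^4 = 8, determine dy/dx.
Differentiate both sides with respect to x, treating y as y(x). By the chain rule, any term containing y contributes a factor of y' = dy/dx when we differentiate it.

Move every term to one side and write the relation as F(x, y) = 0. Term by term,
  d/dx[x^4] = 4x^3
  d/dx[-y^4] = -4y^3·y'
  d/dx[-8] = 0

The pieces without y' make up ∂F/∂x and the coefficient of y' is ∂F/∂y:
  ∂F/∂x = 4x^3,
  ∂F/∂y = -4y^3.

Since d/dx[F] = ∂F/∂x + (∂F/∂y)·y' = 0, solve for y':
  (∂F/∂y)·y' = -∂F/∂x
  dy/dx = -(∂F/∂x)/(∂F/∂y) = -(4x^3)/(-4y^3) = x^3/y^3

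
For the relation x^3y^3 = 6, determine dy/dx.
Differentiate both sides with respect to x, treating y as y(x). By the chain rule, any term containing y contributes a factor of y' = dy/dx when we differentiate it.

Move every term to one side and write the relation as F(x, y) = 0. Term by term,
  d/dx[x^3y^3] = 3x^3y^2·y' + 3x^2y^3
  d/dx[-6] = 0

The pieces without y' make up ∂F/∂x and the coefficient of y' is ∂F/∂y:
  ∂F/∂x = 3x^2y^3,
  ∂F/∂y = 3x^3y^2.

Since d/dx[F] = ∂F/∂x + (∂F/∂y)·y' = 0, solve for y':
  (∂F/∂y)·y' = -∂F/∂x
  dy/dx = -(∂F/∂x)/(∂F/∂y) = -(3x^2y^3)/(3x^3y^2) = -y/x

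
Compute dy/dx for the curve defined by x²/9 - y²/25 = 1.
Differentiate both sides with respect to x, treating y as y(x). By the chain rule, any term containing y contributes a factor of y' = dy/dx when we differentiate it.

Move every term to one side and write the relation as F(x, y) = 0. Term by term,
  d/dx[x^2/9] = 2x/9
  d/dx[-y^2/25] = -2y·y'/25
  d/dx[-1] = 0

The pieces without y' make up ∂F/∂x and the coefficient of y' is ∂F/∂y:
  ∂F/∂x = 2x/9,
  ∂F/∂y = -2y/25.

Since d/dx[F] = ∂F/∂x + (∂F/∂y)·y' = 0, solve for y':
  (∂F/∂y)·y' = -∂F/∂x
  dy/dx = -(∂F/∂x)/(∂F/∂y) = -(2x/9)/(-2y/25) = 25x/(9y)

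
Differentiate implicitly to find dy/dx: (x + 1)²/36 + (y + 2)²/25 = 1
Take d/dx of both sides. Since y is implicitly a function of x, the chain rule attaches a y' = dy/dx factor whenever we differentiate through y.

Set F(x, y) = (left side) − (right side), so the curve is F = 0. Differentiating each term of F:
  d/dx[(x + 1)^2/36] = x/18 + 1/18
  d/dx[(y + 2)^2/25] = 2·y'(y + 2)/25
  d/dx[-1] = 0

Collecting, the y'-free part is the partial derivative in x and the y' coefficient is the partial derivative in y:
  ∂F/∂x = x/18 + 1/18
  ∂F/∂y = 2y/25 + 4/25

so d/dx[F(x, y(x))] = ∂F/∂x + (∂F/∂y)·y' = 0. Rearranging,
  dy/dx = -(∂F/∂x)/(∂F/∂y) = -(x/18 + 1/18)/(2y/25 + 4/25)
        = -((x + 1)/18)/(2(y + 2)/25) = 25(-x - 1)/(36(y + 2))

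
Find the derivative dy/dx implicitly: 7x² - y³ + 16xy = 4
Differentiate the relation implicitly: treat y = y(x) and apply the chain rule, so every y-derivative picks up a y' = dy/dx factor.

With everything moved to the left-hand side, differentiate term by term:
  d/dx[7x^2] = 14x
  d/dx[16xy] = 16x·y' + 16y
  d/dx[-y^3] = -3y^2·y'
  d/dx[-4] = 0

Separating the contributions that come from x directly and those that come through y:
  without y':      14x + 16y
  multiplying y':  16x - 3y^2

so (14x + 16y) + (16x - 3y^2)·y' = 0, and therefore
  dy/dx = -(14x + 16y)/(16x - 3y^2) = 2(-7x - 8y)/(16x - 3y^2)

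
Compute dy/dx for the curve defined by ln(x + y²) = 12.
Differentiate both sides with respect to x, treating y as y(x). By the chain rule, any term containing y contributes a factor of y' = dy/dx when we differentiate it.

Move every term to one side and write the relation as F(x, y) = 0. Term by term,
  d/dx[ln(x + y^2)] = (2y·y' + 1)/(x + y^2)
  d/dx[-12] = 0

The pieces without y' make up ∂F/∂x and the coefficient of y' is ∂F/∂y:
  ∂F/∂x = 1/(x + y^2),
  ∂F/∂y = 2y/(x + y^2).

Since d/dx[F] = ∂F/∂x + (∂F/∂y)·y' = 0, solve for y':
  (∂F/∂y)·y' = -∂F/∂x
  dy/dx = -(∂F/∂x)/(∂F/∂y) = -(1/(x + y^2))/(2y/(x + y^2)) = -1/(2y)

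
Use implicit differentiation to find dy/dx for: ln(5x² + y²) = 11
Apply d/dx to both sides, remembering that y depends on x. Each occurrence of y therefore brings in a y' = dy/dx via the chain rule.

With F(x, y) equal to the left-hand side minus the right, differentiate F term by term:
  d/dx[ln(5x^2 + y^2)] = (10x + 2y·y')/(5x^2 + y^2)
  d/dx[-11] = 0
Adding these up, d/dx[F] = 0 becomes
  (10x/(5x^2 + y^2)) + (2y/(5x^2 + y^2))·y' = 0,
so isolating y',
  dy/dx = -(10x/(5x^2 + y^2))/(2y/(5x^2 + y^2)) = -5x/y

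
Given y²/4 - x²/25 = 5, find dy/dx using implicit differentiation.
Differentiate the relation implicitly: treat y = y(x) and apply the chain rule, so every y-derivative picks up a y' = dy/dx factor.

With everything moved to the left-hand side, differentiate term by term:
  d/dx[-x^2/25] = -2x/25
  d/dx[y^2/4] = y·y'/2
  d/dx[-5] = 0

Separating the contributions that come from x directly and those that come through y:
  without y':      -2x/25
  multiplying y':  y/2

so (-2x/25) + (y/2)·y' = 0, and therefore
  dy/dx = -(-2x/25)/(y/2) = 4x/(25y)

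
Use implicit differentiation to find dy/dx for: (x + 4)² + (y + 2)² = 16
Differentiate both sides with respect to x, treating y as y(x). By the chain rule, any term containing y contributes a factor of y' = dy/dx when we differentiate it.

Move every term to one side and write the relation as F(x, y) = 0. Term by term,
  d/dx[(x + 4)^2] = 2x + 8
  d/dx[(y + 2)^2] = 2·y'(y + 2)
  d/dx[-16] = 0

The pieces without y' make up ∂F/∂x and the coefficient of y' is ∂F/∂y:
  ∂F/∂x = 2x + 8,
  ∂F/∂y = 2y + 4.

Since d/dx[F] = ∂F/∂x + (∂F/∂y)·y' = 0, solve for y':
  (∂F/∂y)·y' = -∂F/∂x
  dy/dx = -(∂F/∂x)/(∂F/∂y) = -(2x + 8)/(2y + 4) = (-x - 4)/(y + 2)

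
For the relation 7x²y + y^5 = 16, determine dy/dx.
Differentiate the relation implicitly: treat y = y(x) and apply the chain rule, so every y-derivative picks up a y' = dy/dx factor.

With everything moved to the left-hand side, differentiate term by term:
  d/dx[7x^2y] = 7x^2·y' + 14xy
  d/dx[y^5] = 5y^4·y'
  d/dx[-16] = 0

Separating the contributions that come from x directly and those that come through y:
  without y':      14xy
  multiplying y':  7x^2 + 5y^4

so (14xy) + (7x^2 + 5y^4)·y' = 0, and therefore
  dy/dx = -(14xy)/(7x^2 + 5y^4) = -14xy/(7x^2 + 5y^4)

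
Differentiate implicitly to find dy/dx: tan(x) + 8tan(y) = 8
Take d/dx of both sides. Since y is implicitly a function of x, the chain rule attaches a y' = dy/dx factor whenever we differentiate through y.

Set F(x, y) = (left side) − (right side), so the curve is F = 0. Differentiating each term of F:
  d/dx[tan(x)] = tan(x)^2 + 1
  d/dx[8tan(y)] = 8·y'(tan(y)^2 + 1)
  d/dx[-8] = 0

Collecting, the y'-free part is the partial derivative in x and the y' coefficient is the partial derivative in y:
  ∂F/∂x = tan(x)^2 + 1
  ∂F/∂y = 8tan(y)^2 + 8

so d/dx[F(x, y(x))] = ∂F/∂x + (∂F/∂y)·y' = 0. Rearranging,
  dy/dx = -(∂F/∂x)/(∂F/∂y) = -(tan(x)^2 + 1)/(8tan(y)^2 + 8) = -cos(y)^2/(8cos(x)^2)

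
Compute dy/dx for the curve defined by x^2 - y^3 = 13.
Take d/dx of both sides. Since y is implicitly a function of x, the chain rule attaches a y' = dy/dx factor whenever we differentiate through y.

Set F(x, y) = (left side) − (right side), so the curve is F = 0. Differentiating each term of F:
  d/dx[x^2] = 2x
  d/dx[-y^3] = -3y^2·y'
  d/dx[-13] = 0

Collecting, the y'-free part is the partial derivative in x and the y' coefficient is the partial derivative in y:
  ∂F/∂x = 2x
  ∂F/∂y = -3y^2

so d/dx[F(x, y(x))] = ∂F/∂x + (∂F/∂y)·y' = 0. Rearranging,
  dy/dx = -(∂F/∂x)/(∂F/∂y) = -(2x)/(-3y^2) = 2x/(3y^2)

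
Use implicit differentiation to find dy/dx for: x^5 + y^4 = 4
Apply d/dx to both sides, remembering that y depends on x. Each occurrence of y therefore brings in a y' = dy/dx via the chain rule.

With F(x, y) equal to the left-hand side minus the right, differentiate F term by term:
  d/dx[x^5] = 5x^4
  d/dx[y^4] = 4y^3·y'
  d/dx[-4] = 0
Adding these up, d/dx[F] = 0 becomes
  (5x^4) + (4y^3)·y' = 0,
so isolating y',
  dy/dx = -(5x^4)/(4y^3) = -5x^4/(4y^3)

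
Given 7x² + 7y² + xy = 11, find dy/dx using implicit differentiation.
Take d/dx of both sides. Since y is implicitly a function of x, the chain rule attaches a y' = dy/dx factor whenever we differentiate through y.

Set F(x, y) = (left side) − (right side), so the curve is F = 0. Differentiating each term of F:
  d/dx[7x^2] = 14x
  d/dx[xy] = x·y' + y
  d/dx[7y^2] = 14y·y'
  d/dx[-11] = 0

Collecting, the y'-free part is the partial derivative in x and the y' coefficient is the partial derivative in y:
  ∂F/∂x = 14x + y
  ∂F/∂y = x + 14y

so d/dx[F(x, y(x))] = ∂F/∂x + (∂F/∂y)·y' = 0. Rearranging,
  dy/dx = -(∂F/∂x)/(∂F/∂y) = -(14x + y)/(x + 14y) = (-14x - y)/(x + 14y)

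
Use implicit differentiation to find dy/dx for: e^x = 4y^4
Take d/dx of both sides. Since y is implicitly a function of x, the chain rule attaches a y' = dy/dx factor whenever we differentiate through y.

Set F(x, y) = (left side) − (right side), so the curve is F = 0. Differentiating each term of F:
  d/dx[-4y^4] = -16y^3·y'
  d/dx[e^(x)] = e^(x)

Collecting, the y'-free part is the partial derivative in x and the y' coefficient is the partial derivative in y:
  ∂F/∂x = e^(x)
  ∂F/∂y = -16y^3

so d/dx[F(x, y(x))] = ∂F/∂x + (∂F/∂y)·y' = 0. Rearranging,
  dy/dx = -(∂F/∂x)/(∂F/∂y) = -(e^(x))/(-16y^3) = e^(x)/(16y^3)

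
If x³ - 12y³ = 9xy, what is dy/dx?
Differentiate the relation implicitly: treat y = y(x) and apply the chain rule, so every y-derivative picks up a y' = dy/dx factor.

With everything moved to the left-hand side, differentiate term by term:
  d/dx[x^3] = 3x^2
  d/dx[-9xy] = -9x·y' - 9y
  d/dx[-12y^3] = -36y^2·y'

Separating the contributions that come from x directly and those that come through y:
  without y':      3x^2 - 9y
  multiplying y':  -9x - 36y^2

so (3x^2 - 9y) + (-9x - 36y^2)·y' = 0, and therefore
  dy/dx = -(3x^2 - 9y)/(-9x - 36y^2) = (x^2/3 - y)/(x + 4y^2)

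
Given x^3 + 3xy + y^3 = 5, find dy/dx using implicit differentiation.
Differentiate both sides with respect to x, treating y as y(x). By the chain rule, any term containing y contributes a factor of y' = dy/dx when we differentiate it.

Move every term to one side and write the relation as F(x, y) = 0. Term by term,
  d/dx[x^3] = 3x^2
  d/dx[3xy] = 3x·y' + 3y
  d/dx[y^3] = 3y^2·y'
  d/dx[-5] = 0

The pieces without y' make up ∂F/∂x and the coefficient of y' is ∂F/∂y:
  ∂F/∂x = 3x^2 + 3y,
  ∂F/∂y = 3x + 3y^2.

Since d/dx[F] = ∂F/∂x + (∂F/∂y)·y' = 0, solve for y':
  (∂F/∂y)·y' = -∂F/∂x
  dy/dx = -(∂F/∂x)/(∂F/∂y) = -(3x^2 + 3y)/(3x + 3y^2) = (-x^2 - y)/(x + y^2)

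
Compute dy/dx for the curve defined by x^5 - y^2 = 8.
Take d/dx of both sides. Since y is implicitly a function of x, the chain rule attaches a y' = dy/dx factor whenever we differentiate through y.

Set F(x, y) = (left side) − (right side), so the curve is F = 0. Differentiating each term of F:
  d/dx[x^5] = 5x^4
  d/dx[-y^2] = -2y·y'
  d/dx[-8] = 0

Collecting, the y'-free part is the partial derivative in x and the y' coefficient is the partial derivative in y:
  ∂F/∂x = 5x^4
  ∂F/∂y = -2y

so d/dx[F(x, y(x))] = ∂F/∂x + (∂F/∂y)·y' = 0. Rearranging,
  dy/dx = -(∂F/∂x)/(∂F/∂y) = -(5x^4)/(-2y) = 5x^4/(2y)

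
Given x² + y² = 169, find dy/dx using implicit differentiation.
Take d/dx of both sides. Since y is implicitly a function of x, the chain rule attaches a y' = dy/dx factor whenever we differentiate through y.

Set F(x, y) = (left side) − (right side), so the curve is F = 0. Differentiating each term of F:
  d/dx[x^2] = 2x
  d/dx[y^2] = 2y·y'
  d/dx[-169] = 0

Collecting, the y'-free part is the partial derivative in x and the y' coefficient is the partial derivative in y:
  ∂F/∂x = 2x
  ∂F/∂y = 2y

so d/dx[F(x, y(x))] = ∂F/∂x + (∂F/∂y)·y' = 0. Rearranging,
  dy/dx = -(∂F/∂x)/(∂F/∂y) = -(2x)/(2y) = -x/y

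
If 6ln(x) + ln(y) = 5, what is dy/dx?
Apply d/dx to both sides, remembering that y depends on x. Each occurrence of y therefore brings in a y' = dy/dx via the chain rule.

With F(x, y) equal to the left-hand side minus the right, differentiate F term by term:
  d/dx[6ln(x)] = 6/x
  d/dx[ln(y)] = y'/y
  d/dx[-5] = 0
Adding these up, d/dx[F] = 0 becomes
  (6/x) + (1/y)·y' = 0,
so isolating y',
  dy/dx = -(6/x)/(1/y) = -6y/x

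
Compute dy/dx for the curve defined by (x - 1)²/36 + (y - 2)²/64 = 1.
Apply d/dx to both sides, remembering that y depends on x. Each occurrence of y therefore brings in a y' = dy/dx via the chain rule.

With F(x, y) equal to the left-hand side minus the right, differentiate F term by term:
  d/dx[(x - 1)^2/36] = x/18 - 1/18
  d/dx[(y - 2)^2/64] = y'(y - 2)/32
  d/dx[-1] = 0
Adding these up, d/dx[F] = 0 becomes
  (x/18 - 1/18) + (y/32 - 1/16)·y' = 0,
so isolating y',
  dy/dx = -(x/18 - 1/18)/(y/32 - 1/16)
        = -((x - 1)/18)/((y - 2)/32) = 16(1 - x)/(9(y - 2))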